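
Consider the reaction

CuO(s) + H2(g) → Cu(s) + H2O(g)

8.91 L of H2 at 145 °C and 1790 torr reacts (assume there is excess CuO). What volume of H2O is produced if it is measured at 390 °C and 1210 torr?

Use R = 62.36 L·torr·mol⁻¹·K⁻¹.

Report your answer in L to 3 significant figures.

20.9 L

n(H2) = PV/RT = (1790 × 8.91) / (62.36 × 418.15) = 0.6116 mol
n(H2O) = (1/1) × 0.6116 = 0.6116 mol
V = nRT/P = 0.6116 × 62.36 × 663.15 / 1210 = 20.90 L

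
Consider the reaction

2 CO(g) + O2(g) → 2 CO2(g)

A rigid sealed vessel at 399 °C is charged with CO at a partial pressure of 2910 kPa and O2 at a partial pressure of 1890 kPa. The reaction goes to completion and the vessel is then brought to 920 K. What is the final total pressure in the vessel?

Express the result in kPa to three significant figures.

At constant V, partial pressures at 399 °C are proportional to moles, so apply stoichiometry directly to pressures.
P(O2) required for 2910 kPa of CO = (1/2) × 2910 = 1455 kPa; available 1890 kPa, so CO is limiting.
P(O2) remaining = 1890 − (1/2) × 2910 = 435.0 kPa
P(gaseous products) = (2)/2 × 2910 = 2910 kPa
P_total at 399 °C = 435.0 + 2910 = 3345 kPa
Scaling to 920 K: P = 3345 × 920/672.15 = 4578 kPa

4580 kPa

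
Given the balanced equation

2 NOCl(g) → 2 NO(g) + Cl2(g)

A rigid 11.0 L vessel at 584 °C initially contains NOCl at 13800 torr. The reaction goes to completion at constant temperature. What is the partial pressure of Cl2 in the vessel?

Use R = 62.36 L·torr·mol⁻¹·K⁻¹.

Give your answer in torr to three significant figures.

6900 torr

n(NOCl)₀ = PV/RT = (13800 × 11.0) / (62.36 × 857.15) = 2.840 mol
n(Cl2) = (1/2) × 2.840 = 1.420 mol
P(Cl2) = nRT/V = 1.420 × 62.36 × 857.15 / 11.0 = 6900 torr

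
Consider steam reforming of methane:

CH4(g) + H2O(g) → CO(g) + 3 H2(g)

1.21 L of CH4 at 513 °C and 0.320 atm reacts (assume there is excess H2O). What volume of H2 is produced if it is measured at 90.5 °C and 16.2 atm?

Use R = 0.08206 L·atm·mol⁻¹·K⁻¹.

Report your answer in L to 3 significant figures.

n(CH4) = PV/RT = (0.320 × 1.21) / (0.08206 × 786.15) = 0.006002 mol
n(H2) = (3/1) × 0.006002 = 0.01801 mol
V = nRT/P = 0.01801 × 0.08206 × 363.65 / 16.2 = 0.03318 L

0.0332 L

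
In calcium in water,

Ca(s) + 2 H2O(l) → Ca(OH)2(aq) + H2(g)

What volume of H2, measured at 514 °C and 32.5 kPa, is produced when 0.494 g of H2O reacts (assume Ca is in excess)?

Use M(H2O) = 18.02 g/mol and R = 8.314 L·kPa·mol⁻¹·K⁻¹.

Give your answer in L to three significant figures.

n(H2O) = 0.4940 / 18.02 = 0.02741 mol
n(H2) = (1/2) × 0.02741 = 0.01371 mol
V = nRT/P = 0.01371 × 8.314 × 787.15 / 32.5 = 2.761 L

2.76 L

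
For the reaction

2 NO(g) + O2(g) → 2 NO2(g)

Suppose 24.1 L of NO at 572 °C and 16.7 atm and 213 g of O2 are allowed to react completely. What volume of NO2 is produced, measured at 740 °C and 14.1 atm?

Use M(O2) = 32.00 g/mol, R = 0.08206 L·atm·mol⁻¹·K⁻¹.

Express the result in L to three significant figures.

34.2 L

n(NO) = PV/RT = (16.7 × 24.1) / (0.08206 × 845.15) = 5.803 mol
n(O2) = 213 / 32.00 = 6.656 mol
For 5.803 mol NO, stoichiometry requires (1/2) × 5.803 = 2.901 mol O2; 6.656 mol is available, so NO is limiting.
n(NO2) = (2/2) × 5.803 = 5.803 mol
V(NO2) = nRT/P = 5.803 × 0.08206 × 1013.15 / 14.1 = 34.22 L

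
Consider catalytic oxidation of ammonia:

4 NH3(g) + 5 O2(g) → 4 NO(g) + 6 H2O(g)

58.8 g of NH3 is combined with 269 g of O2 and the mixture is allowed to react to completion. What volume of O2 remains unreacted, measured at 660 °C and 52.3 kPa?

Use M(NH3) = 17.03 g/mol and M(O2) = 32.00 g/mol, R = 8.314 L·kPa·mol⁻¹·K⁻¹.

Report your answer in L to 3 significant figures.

607 L

n(NH3) = 58.8 / 17.03 = 3.453 mol
n(O2) = 269 / 32.00 = 8.406 mol
For 3.453 mol NH3, stoichiometry requires (5/4) × 3.453 = 4.316 mol O2; 8.406 mol is available, so NH3 is limiting.
n(O2) consumed = (5/4) × 3.453 = 4.316 mol; remaining = 8.406 − 4.316 = 4.090 mol
V(O2) = nRT/P = 4.090 × 8.314 × 933.15 / 52.3 = 606.7 L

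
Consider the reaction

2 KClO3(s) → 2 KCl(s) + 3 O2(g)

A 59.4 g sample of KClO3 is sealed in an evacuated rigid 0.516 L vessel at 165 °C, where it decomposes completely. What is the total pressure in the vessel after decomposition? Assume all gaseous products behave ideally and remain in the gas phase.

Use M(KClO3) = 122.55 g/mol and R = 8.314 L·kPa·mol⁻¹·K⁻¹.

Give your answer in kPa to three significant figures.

n(KClO3) = 59.4 / 122.55 = 0.4847 mol
n(gas produced) = (3/2) × 0.4847 = 0.7270 mol
P = nRT/V = 0.7270 × 8.314 × 438.15 / 0.516 = 5132 kPa

5130 kPa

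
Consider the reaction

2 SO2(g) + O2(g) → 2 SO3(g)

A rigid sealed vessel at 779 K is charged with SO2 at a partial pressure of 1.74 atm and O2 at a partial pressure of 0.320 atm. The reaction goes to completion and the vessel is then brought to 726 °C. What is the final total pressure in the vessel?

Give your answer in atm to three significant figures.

2.23 atm

Because the vessel is rigid and T is held at 779 K, work the stoichiometry in partial pressures (P_i = n_iRT/V).
P(O2) required for 1.74 atm of SO2 = (1/2) × 1.74 = 0.8700 atm; available 0.320 atm, so O2 is limiting.
P(SO2) remaining = 1.74 − (2/1) × 0.320 = 1.100 atm
P(gaseous products) = (2)/1 × 0.320 = 0.6400 atm
P_total at 779 K = 1.100 + 0.6400 = 1.740 atm
Scaling to 726 °C: P = 1.740 × 999.15/779 = 2.232 atm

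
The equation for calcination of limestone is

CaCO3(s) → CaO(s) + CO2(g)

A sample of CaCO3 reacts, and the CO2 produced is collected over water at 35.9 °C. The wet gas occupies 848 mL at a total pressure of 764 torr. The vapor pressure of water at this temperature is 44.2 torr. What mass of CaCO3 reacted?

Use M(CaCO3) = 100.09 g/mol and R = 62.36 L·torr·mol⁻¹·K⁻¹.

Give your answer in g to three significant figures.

P(CO2) = 764 − 44.2 = 719.8 torr
n(CO2) = PV/RT = (719.8 × 0.8480) / (62.36 × 309.05) = 0.03167 mol
n(CaCO3) = (1/1) × 0.03167 = 0.03167 mol
m(CaCO3) = 0.03167 × 100.09 = 3.170 g

3.17 g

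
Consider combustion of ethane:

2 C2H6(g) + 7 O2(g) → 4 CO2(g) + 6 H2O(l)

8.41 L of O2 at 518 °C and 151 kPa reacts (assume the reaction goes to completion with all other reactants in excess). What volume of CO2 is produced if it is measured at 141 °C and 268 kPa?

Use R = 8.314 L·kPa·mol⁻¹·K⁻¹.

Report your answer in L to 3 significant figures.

n(O2) = PV/RT = (151 × 8.41) / (8.314 × 791.15) = 0.1931 mol
n(CO2) = (4/7) × 0.1931 = 0.1103 mol
V = nRT/P = 0.1103 × 8.314 × 414.15 / 268 = 1.417 L

1.42 L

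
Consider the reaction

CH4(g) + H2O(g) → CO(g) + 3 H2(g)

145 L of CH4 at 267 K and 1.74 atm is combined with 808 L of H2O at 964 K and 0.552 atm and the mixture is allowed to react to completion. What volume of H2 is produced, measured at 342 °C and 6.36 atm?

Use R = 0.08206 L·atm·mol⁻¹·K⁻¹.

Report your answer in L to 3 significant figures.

134 L

n(CH4) = PV/RT = (1.74 × 145) / (0.08206 × 267) = 11.52 mol
n(H2O) = PV/RT = (0.552 × 808) / (0.08206 × 964) = 5.638 mol
For 11.52 mol CH4, stoichiometry requires (1/1) × 11.52 = 11.52 mol H2O; 5.638 mol is available, so H2O is limiting.
n(H2) = (3/1) × 5.638 = 16.91 mol
V(H2) = nRT/P = 16.91 × 0.08206 × 615.15 / 6.36 = 134.2 L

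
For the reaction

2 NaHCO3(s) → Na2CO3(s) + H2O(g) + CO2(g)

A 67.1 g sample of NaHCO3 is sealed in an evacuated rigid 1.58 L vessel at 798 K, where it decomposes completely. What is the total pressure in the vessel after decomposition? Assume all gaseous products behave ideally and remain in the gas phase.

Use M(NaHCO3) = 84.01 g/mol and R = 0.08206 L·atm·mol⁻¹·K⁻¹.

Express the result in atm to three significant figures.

n(NaHCO3) = 67.1 / 84.01 = 0.7987 mol
n(gas produced) = (2/2) × 0.7987 = 0.7987 mol
P = nRT/V = 0.7987 × 0.08206 × 798 / 1.58 = 33.10 atm

33.1 atm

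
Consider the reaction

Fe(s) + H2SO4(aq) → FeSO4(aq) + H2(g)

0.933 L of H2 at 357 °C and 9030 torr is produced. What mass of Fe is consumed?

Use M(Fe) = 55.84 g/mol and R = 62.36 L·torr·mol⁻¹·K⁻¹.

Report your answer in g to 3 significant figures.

12.0 g

n(H2) = PV/RT = (9030 × 0.933) / (62.36 × 630.15) = 0.2144 mol
n(Fe) = (1/1) × 0.2144 = 0.2144 mol
m(Fe) = 0.2144 × 55.84 = 11.97 g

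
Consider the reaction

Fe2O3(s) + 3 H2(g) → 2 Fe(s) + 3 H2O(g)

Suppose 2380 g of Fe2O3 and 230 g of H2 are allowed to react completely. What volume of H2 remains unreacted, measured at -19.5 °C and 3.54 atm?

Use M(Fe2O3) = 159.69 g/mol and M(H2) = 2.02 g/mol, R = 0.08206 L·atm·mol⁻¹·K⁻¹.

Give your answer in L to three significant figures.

n(Fe2O3) = 2380 / 159.69 = 14.90 mol
n(H2) = 230 / 2.02 = 113.9 mol
For 14.90 mol Fe2O3, stoichiometry requires (3/1) × 14.90 = 44.70 mol H2; 113.9 mol is available, so Fe2O3 is limiting.
n(H2) consumed = (3/1) × 14.90 = 44.70 mol; remaining = 113.9 − 44.70 = 69.20 mol
V(H2) = nRT/P = 69.20 × 0.08206 × 253.65 / 3.54 = 406.9 L

407 L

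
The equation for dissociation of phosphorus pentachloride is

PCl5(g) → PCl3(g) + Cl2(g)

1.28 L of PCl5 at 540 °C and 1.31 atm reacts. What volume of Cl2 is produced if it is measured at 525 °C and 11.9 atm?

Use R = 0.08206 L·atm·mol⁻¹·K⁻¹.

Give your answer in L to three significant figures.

0.138 L

n(PCl5) = PV/RT = (1.31 × 1.28) / (0.08206 × 813.15) = 0.02513 mol
n(Cl2) = (1/1) × 0.02513 = 0.02513 mol
V = nRT/P = 0.02513 × 0.08206 × 798.15 / 11.9 = 0.1383 L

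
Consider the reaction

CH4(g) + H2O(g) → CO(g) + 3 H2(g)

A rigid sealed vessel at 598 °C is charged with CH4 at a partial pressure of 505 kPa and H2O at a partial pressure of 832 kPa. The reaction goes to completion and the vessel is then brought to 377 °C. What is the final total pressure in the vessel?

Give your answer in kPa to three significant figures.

With V and T fixed, P_i ∝ n_i, so the mole ratios apply directly to partial pressures at 598 °C.
P(H2O) required for 505 kPa of CH4 = (1/1) × 505 = 505.0 kPa; available 832 kPa, so CH4 is limiting.
P(H2O) remaining = 832 − (1/1) × 505 = 327.0 kPa
P(gaseous products) = (1+3)/1 × 505 = 2020 kPa
P_total at 598 °C = 327.0 + 2020 = 2347 kPa
Scaling to 377 °C: P = 2347 × 650.15/871.15 = 1752 kPa

1750 kPa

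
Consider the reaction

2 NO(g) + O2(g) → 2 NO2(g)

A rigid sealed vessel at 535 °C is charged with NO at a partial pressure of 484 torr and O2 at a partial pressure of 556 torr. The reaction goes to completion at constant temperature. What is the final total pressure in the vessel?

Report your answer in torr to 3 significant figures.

798 torr

At constant V, partial pressures at 535 °C are proportional to moles, so apply stoichiometry directly to pressures.
P(O2) required for 484 torr of NO = (1/2) × 484 = 242.0 torr; available 556 torr, so NO is limiting.
P(O2) remaining = 556 − (1/2) × 484 = 314.0 torr
P(gaseous products) = (2)/2 × 484 = 484.0 torr
P_total at 535 °C = 314.0 + 484.0 = 798.0 torr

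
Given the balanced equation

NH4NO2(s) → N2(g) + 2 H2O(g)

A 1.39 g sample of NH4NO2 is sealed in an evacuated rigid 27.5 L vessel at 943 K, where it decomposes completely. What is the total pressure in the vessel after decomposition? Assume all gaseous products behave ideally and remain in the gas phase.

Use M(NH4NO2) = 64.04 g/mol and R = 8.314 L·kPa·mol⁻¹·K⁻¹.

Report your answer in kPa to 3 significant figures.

n(NH4NO2) = 1.39 / 64.04 = 0.02171 mol
n(gas produced) = (3/1) × 0.02171 = 0.06513 mol
P = nRT/V = 0.06513 × 8.314 × 943 / 27.5 = 18.57 kPa

18.6 kPa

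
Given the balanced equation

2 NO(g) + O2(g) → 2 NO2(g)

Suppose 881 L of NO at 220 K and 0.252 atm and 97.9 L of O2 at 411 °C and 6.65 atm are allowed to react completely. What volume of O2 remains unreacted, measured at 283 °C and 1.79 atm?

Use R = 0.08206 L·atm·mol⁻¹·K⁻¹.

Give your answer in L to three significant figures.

139 L

n(NO) = PV/RT = (0.252 × 881) / (0.08206 × 220) = 12.30 mol
n(O2) = PV/RT = (6.65 × 97.9) / (0.08206 × 684.15) = 11.60 mol
For 12.30 mol NO, stoichiometry requires (1/2) × 12.30 = 6.150 mol O2; 11.60 mol is available, so NO is limiting.
n(O2) consumed = (1/2) × 12.30 = 6.150 mol; remaining = 11.60 − 6.150 = 5.450 mol
V(O2) = nRT/P = 5.450 × 0.08206 × 556.15 / 1.79 = 139.0 L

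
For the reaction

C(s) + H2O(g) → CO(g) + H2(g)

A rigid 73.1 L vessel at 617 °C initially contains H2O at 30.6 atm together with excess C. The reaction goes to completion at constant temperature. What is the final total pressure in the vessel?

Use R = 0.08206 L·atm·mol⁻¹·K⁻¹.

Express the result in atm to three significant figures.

Since T and V are fixed, P_final/P_initial = n_final/n_initial = 2/1.
P_final = (2/1) × 30.6 = 61.20 atm

61.2 atm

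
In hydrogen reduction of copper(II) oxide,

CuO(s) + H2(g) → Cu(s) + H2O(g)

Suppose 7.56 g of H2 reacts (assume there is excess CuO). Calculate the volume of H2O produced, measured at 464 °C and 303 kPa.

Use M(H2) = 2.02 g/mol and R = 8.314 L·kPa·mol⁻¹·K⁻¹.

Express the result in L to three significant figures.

75.7 L

n(H2) = 7.560 / 2.02 = 3.743 mol
n(H2O) = (1/1) × 3.743 = 3.743 mol
V = nRT/P = 3.743 × 8.314 × 737.15 / 303 = 75.71 L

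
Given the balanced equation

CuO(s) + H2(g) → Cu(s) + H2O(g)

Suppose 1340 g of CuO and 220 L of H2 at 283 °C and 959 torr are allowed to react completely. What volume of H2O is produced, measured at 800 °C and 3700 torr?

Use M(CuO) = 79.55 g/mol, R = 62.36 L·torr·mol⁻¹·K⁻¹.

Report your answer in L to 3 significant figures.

n(CuO) = 1340 / 79.55 = 16.84 mol
n(H2) = PV/RT = (959 × 220) / (62.36 × 556.15) = 6.083 mol
For 16.84 mol CuO, stoichiometry requires (1/1) × 16.84 = 16.84 mol H2; 6.083 mol is available, so H2 is limiting.
n(H2O) = (1/1) × 6.083 = 6.083 mol
V(H2O) = nRT/P = 6.083 × 62.36 × 1073.15 / 3700 = 110.0 L

110 L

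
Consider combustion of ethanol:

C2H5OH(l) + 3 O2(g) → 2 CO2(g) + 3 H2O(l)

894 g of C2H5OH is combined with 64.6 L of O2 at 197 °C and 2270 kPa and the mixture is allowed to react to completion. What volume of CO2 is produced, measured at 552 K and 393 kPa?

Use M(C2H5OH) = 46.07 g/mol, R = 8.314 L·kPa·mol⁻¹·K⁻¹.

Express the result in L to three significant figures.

n(C2H5OH) = 894 / 46.07 = 19.41 mol
n(O2) = PV/RT = (2270 × 64.6) / (8.314 × 470.15) = 37.52 mol
For 19.41 mol C2H5OH, stoichiometry requires (3/1) × 19.41 = 58.23 mol O2; 37.52 mol is available, so O2 is limiting.
n(CO2) = (2/3) × 37.52 = 25.01 mol
V(CO2) = nRT/P = 25.01 × 8.314 × 552 / 393 = 292.1 L

292 L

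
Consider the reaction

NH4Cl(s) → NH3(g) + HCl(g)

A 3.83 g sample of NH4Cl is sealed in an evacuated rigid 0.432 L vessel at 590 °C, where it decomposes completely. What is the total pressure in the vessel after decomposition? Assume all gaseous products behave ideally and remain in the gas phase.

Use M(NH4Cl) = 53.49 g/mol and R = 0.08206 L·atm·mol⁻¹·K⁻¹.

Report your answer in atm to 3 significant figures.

23.5 atm

n(NH4Cl) = 3.83 / 53.49 = 0.07160 mol
n(gas produced) = (2/1) × 0.07160 = 0.1432 mol
P = nRT/V = 0.1432 × 0.08206 × 863.15 / 0.432 = 23.48 atm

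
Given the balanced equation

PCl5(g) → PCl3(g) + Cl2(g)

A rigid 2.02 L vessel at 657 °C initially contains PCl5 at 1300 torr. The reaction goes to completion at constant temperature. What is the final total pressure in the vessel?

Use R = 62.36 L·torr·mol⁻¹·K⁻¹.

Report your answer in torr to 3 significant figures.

Rigid vessel, constant T ⇒ P scales with total gas moles (1 → 2).
P_final = (2/1) × 1300 = 2600 torr

2600 torr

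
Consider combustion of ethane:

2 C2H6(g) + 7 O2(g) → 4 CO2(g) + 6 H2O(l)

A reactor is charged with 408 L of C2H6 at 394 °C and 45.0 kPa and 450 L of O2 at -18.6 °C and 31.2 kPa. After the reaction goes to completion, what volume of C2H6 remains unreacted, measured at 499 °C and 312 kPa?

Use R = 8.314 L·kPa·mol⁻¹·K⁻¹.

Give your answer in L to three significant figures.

29.1 L

n(C2H6) = PV/RT = (45.0 × 408) / (8.314 × 667.15) = 3.310 mol
n(O2) = PV/RT = (31.2 × 450) / (8.314 × 254.55) = 6.634 mol
For 3.310 mol C2H6, stoichiometry requires (7/2) × 3.310 = 11.59 mol O2; 6.634 mol is available, so O2 is limiting.
n(C2H6) consumed = (2/7) × 6.634 = 1.895 mol; remaining = 3.310 − 1.895 = 1.415 mol
V(C2H6) = nRT/P = 1.415 × 8.314 × 772.15 / 312 = 29.11 L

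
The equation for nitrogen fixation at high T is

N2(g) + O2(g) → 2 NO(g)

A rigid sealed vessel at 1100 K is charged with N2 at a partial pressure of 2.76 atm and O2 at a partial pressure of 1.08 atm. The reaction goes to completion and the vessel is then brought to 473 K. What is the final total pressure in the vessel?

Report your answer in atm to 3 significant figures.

1.65 atm

With V and T fixed, P_i ∝ n_i, so the mole ratios apply directly to partial pressures at 1100 K.
P(O2) required for 2.76 atm of N2 = (1/1) × 2.76 = 2.760 atm; available 1.08 atm, so O2 is limiting.
P(N2) remaining = 2.76 − (1/1) × 1.08 = 1.680 atm
P(gaseous products) = (2)/1 × 1.08 = 2.160 atm
P_total at 1100 K = 1.680 + 2.160 = 3.840 atm
Scaling to 473 K: P = 3.840 × 473/1100 = 1.651 atm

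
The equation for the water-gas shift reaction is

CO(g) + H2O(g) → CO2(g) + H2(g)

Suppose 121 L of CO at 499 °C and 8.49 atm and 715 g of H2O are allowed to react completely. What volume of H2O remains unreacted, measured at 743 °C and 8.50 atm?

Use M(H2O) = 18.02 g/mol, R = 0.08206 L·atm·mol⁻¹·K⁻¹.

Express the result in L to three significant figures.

230 L

n(CO) = PV/RT = (8.49 × 121) / (0.08206 × 772.15) = 16.21 mol
n(H2O) = 715 / 18.02 = 39.68 mol
For 16.21 mol CO, stoichiometry requires (1/1) × 16.21 = 16.21 mol H2O; 39.68 mol is available, so CO is limiting.
n(H2O) consumed = (1/1) × 16.21 = 16.21 mol; remaining = 39.68 − 16.21 = 23.47 mol
V(H2O) = nRT/P = 23.47 × 0.08206 × 1016.15 / 8.50 = 230.2 L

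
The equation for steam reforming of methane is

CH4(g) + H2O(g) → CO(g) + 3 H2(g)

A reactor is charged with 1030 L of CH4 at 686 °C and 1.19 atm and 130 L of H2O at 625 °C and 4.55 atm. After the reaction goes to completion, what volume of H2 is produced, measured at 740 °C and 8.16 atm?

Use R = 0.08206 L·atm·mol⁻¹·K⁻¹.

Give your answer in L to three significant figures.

n(CH4) = PV/RT = (1.19 × 1030) / (0.08206 × 959.15) = 15.57 mol
n(H2O) = PV/RT = (4.55 × 130) / (0.08206 × 898.15) = 8.026 mol
For 15.57 mol CH4, stoichiometry requires (1/1) × 15.57 = 15.57 mol H2O; 8.026 mol is available, so H2O is limiting.
n(H2) = (3/1) × 8.026 = 24.08 mol
V(H2) = nRT/P = 24.08 × 0.08206 × 1013.15 / 8.16 = 245.3 L

245 L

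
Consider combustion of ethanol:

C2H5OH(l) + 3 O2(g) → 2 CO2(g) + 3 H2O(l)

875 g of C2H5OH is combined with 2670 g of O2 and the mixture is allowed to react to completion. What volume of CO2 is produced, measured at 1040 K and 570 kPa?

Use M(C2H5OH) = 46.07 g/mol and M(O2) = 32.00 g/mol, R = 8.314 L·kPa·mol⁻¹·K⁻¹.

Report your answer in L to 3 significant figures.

576 L

n(C2H5OH) = 875 / 46.07 = 18.99 mol
n(O2) = 2670 / 32.00 = 83.44 mol
For 18.99 mol C2H5OH, stoichiometry requires (3/1) × 18.99 = 56.97 mol O2; 83.44 mol is available, so C2H5OH is limiting.
n(CO2) = (2/1) × 18.99 = 37.98 mol
V(CO2) = nRT/P = 37.98 × 8.314 × 1040 / 570 = 576.1 L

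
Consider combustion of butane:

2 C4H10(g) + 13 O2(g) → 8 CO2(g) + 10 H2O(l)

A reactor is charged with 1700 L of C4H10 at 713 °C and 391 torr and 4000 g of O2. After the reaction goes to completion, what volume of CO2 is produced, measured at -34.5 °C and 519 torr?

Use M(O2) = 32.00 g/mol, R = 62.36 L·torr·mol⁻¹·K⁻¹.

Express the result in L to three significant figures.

n(C4H10) = PV/RT = (391 × 1700) / (62.36 × 986.15) = 10.81 mol
n(O2) = 4000 / 32.00 = 125.0 mol
For 10.81 mol C4H10, stoichiometry requires (13/2) × 10.81 = 70.27 mol O2; 125.0 mol is available, so C4H10 is limiting.
n(CO2) = (8/2) × 10.81 = 43.24 mol
V(CO2) = nRT/P = 43.24 × 62.36 × 238.65 / 519 = 1240 L

1240 L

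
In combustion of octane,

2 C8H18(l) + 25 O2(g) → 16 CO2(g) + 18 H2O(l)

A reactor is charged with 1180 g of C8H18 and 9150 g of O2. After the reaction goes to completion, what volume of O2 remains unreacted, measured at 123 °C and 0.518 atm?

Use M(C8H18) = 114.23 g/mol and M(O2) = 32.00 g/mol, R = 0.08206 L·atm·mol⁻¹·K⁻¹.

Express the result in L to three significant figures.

n(C8H18) = 1180 / 114.23 = 10.33 mol
n(O2) = 9150 / 32.00 = 285.9 mol
For 10.33 mol C8H18, stoichiometry requires (25/2) × 10.33 = 129.1 mol O2; 285.9 mol is available, so C8H18 is limiting.
n(O2) consumed = (25/2) × 10.33 = 129.1 mol; remaining = 285.9 − 129.1 = 156.8 mol
V(O2) = nRT/P = 156.8 × 0.08206 × 396.15 / 0.518 = 9840 L

9840 L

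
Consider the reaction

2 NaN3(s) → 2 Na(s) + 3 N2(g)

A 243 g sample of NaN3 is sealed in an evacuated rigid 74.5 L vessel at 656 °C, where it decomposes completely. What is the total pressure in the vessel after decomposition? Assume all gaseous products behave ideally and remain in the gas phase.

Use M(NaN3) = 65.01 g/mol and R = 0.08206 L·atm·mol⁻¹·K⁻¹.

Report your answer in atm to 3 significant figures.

5.74 atm

n(NaN3) = 243 / 65.01 = 3.738 mol
n(gas produced) = (3/2) × 3.738 = 5.607 mol
P = nRT/V = 5.607 × 0.08206 × 929.15 / 74.5 = 5.738 atm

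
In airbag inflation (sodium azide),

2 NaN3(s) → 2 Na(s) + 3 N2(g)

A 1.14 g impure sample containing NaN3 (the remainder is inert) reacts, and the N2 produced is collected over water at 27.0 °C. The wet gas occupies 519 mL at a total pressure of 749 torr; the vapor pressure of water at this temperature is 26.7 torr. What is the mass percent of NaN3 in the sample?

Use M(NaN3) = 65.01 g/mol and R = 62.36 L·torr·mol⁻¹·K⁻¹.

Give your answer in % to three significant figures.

P(N2) = 749 − 26.7 = 722.3 torr
n(N2) = PV/RT = (722.3 × 0.5190) / (62.36 × 300.15) = 0.02003 mol
n(NaN3) = (2/3) × 0.02003 = 0.01335 mol
m(NaN3) = 0.01335 × 65.01 = 0.8679 g
%NaN3 = 0.8679 / 1.14 × 100 = 76.13%

76.1 %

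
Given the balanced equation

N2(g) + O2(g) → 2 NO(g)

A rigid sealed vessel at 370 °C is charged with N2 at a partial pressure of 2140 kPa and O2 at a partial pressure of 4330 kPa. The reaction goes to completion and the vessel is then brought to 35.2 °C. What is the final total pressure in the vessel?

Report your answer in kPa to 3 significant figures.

With V and T fixed, P_i ∝ n_i, so the mole ratios apply directly to partial pressures at 370 °C.
P(O2) required for 2140 kPa of N2 = (1/1) × 2140 = 2140 kPa; available 4330 kPa, so N2 is limiting.
P(O2) remaining = 4330 − (1/1) × 2140 = 2190 kPa
P(gaseous products) = (2)/1 × 2140 = 4280 kPa
P_total at 370 °C = 2190 + 4280 = 6470 kPa
Scaling to 35.2 °C: P = 6470 × 308.35/643.15 = 3102 kPa

3100 kPa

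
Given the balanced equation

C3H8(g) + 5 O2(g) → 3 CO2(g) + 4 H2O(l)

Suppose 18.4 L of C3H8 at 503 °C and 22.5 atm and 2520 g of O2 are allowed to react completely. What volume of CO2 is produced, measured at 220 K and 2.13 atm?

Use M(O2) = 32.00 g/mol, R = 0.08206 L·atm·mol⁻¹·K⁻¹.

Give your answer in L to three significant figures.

165 L

n(C3H8) = PV/RT = (22.5 × 18.4) / (0.08206 × 776.15) = 6.500 mol
n(O2) = 2520 / 32.00 = 78.75 mol
For 6.500 mol C3H8, stoichiometry requires (5/1) × 6.500 = 32.50 mol O2; 78.75 mol is available, so C3H8 is limiting.
n(CO2) = (3/1) × 6.500 = 19.50 mol
V(CO2) = nRT/P = 19.50 × 0.08206 × 220 / 2.13 = 165.3 L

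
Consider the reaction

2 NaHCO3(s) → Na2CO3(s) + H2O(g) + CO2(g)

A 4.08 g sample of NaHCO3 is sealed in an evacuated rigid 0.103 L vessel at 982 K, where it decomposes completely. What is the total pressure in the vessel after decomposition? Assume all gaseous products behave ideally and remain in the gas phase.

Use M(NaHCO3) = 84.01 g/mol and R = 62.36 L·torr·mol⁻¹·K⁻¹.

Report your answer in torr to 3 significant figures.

28900 torr

n(NaHCO3) = 4.08 / 84.01 = 0.04857 mol
n(gas produced) = (2/2) × 0.04857 = 0.04857 mol
P = nRT/V = 0.04857 × 62.36 × 982 / 0.103 = 28880 torr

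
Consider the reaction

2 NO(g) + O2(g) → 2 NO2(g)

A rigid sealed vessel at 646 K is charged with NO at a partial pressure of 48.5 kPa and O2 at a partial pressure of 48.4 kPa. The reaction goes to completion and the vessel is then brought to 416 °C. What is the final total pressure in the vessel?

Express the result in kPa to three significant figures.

At constant V, partial pressures at 646 K are proportional to moles, so apply stoichiometry directly to pressures.
P(O2) required for 48.5 kPa of NO = (1/2) × 48.5 = 24.25 kPa; available 48.4 kPa, so NO is limiting.
P(O2) remaining = 48.4 − (1/2) × 48.5 = 24.15 kPa
P(gaseous products) = (2)/2 × 48.5 = 48.50 kPa
P_total at 646 K = 24.15 + 48.50 = 72.65 kPa
Scaling to 416 °C: P = 72.65 × 689.15/646 = 77.50 kPa

77.5 kPa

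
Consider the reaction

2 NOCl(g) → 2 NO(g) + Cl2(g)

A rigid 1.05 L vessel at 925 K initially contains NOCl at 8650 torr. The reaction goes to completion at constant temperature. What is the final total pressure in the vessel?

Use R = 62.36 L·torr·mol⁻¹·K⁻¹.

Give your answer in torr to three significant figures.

13000 torr

At constant T and V, P ∝ n(gas): 2 mol gas → 3 mol gas.
P_final = (3/2) × 8650 = 12980 torr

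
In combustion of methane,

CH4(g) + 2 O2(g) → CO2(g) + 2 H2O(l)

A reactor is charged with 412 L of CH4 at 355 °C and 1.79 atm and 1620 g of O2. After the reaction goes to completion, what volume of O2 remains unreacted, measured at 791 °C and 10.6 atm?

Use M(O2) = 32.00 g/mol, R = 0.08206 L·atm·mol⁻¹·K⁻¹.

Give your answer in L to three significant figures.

181 L

n(CH4) = PV/RT = (1.79 × 412) / (0.08206 × 628.15) = 14.31 mol
n(O2) = 1620 / 32.00 = 50.62 mol
For 14.31 mol CH4, stoichiometry requires (2/1) × 14.31 = 28.62 mol O2; 50.62 mol is available, so CH4 is limiting.
n(O2) consumed = (2/1) × 14.31 = 28.62 mol; remaining = 50.62 − 28.62 = 22.00 mol
V(O2) = nRT/P = 22.00 × 0.08206 × 1064.15 / 10.6 = 181.2 L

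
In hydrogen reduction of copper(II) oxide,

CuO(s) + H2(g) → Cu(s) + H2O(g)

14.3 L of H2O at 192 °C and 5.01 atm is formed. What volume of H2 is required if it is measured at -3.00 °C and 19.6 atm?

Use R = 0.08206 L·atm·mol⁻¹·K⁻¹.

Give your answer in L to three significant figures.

n(H2O) = PV/RT = (5.01 × 14.3) / (0.08206 × 465.15) = 1.877 mol
n(H2) = (1/1) × 1.877 = 1.877 mol
V = nRT/P = 1.877 × 0.08206 × 270.15 / 19.6 = 2.123 L

2.12 L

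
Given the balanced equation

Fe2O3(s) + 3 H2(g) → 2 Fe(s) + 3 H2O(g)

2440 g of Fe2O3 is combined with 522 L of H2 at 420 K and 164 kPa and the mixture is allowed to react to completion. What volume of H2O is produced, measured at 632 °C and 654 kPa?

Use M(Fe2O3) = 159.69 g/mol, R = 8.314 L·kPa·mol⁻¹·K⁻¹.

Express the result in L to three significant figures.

n(Fe2O3) = 2440 / 159.69 = 15.28 mol
n(H2) = PV/RT = (164 × 522) / (8.314 × 420) = 24.52 mol
For 15.28 mol Fe2O3, stoichiometry requires (3/1) × 15.28 = 45.84 mol H2; 24.52 mol is available, so H2 is limiting.
n(H2O) = (3/3) × 24.52 = 24.52 mol
V(H2O) = nRT/P = 24.52 × 8.314 × 905.15 / 654 = 282.1 L

282 L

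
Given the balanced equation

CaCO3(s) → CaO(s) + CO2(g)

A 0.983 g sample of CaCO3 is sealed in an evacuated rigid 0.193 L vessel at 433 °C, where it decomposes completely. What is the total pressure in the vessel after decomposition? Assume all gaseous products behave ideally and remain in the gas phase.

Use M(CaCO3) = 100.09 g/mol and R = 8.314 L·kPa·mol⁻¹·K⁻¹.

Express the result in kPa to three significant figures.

299 kPa

n(CaCO3) = 0.983 / 100.09 = 0.009821 mol
n(gas produced) = (1/1) × 0.009821 = 0.009821 mol
P = nRT/V = 0.009821 × 8.314 × 706.15 / 0.193 = 298.7 kPa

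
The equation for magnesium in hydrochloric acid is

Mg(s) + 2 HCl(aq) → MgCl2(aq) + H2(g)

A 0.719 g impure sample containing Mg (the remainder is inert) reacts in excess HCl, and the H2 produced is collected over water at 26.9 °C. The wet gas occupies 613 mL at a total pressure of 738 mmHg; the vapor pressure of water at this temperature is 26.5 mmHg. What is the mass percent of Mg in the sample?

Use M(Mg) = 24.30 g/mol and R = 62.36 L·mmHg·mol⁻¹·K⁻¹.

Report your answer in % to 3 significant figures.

P(H2) = 738 − 26.5 = 711.5 mmHg
n(H2) = PV/RT = (711.5 × 0.6130) / (62.36 × 300.05) = 0.02331 mol
n(Mg) = (1/1) × 0.02331 = 0.02331 mol
m(Mg) = 0.02331 × 24.30 = 0.5664 g
%Mg = 0.5664 / 0.719 × 100 = 78.78%

78.8 %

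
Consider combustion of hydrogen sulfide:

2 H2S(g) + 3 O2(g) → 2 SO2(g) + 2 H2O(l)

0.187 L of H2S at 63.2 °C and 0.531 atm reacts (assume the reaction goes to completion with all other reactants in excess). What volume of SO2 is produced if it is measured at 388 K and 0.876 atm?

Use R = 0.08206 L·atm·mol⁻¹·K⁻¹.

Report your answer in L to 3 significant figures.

0.131 L

n(H2S) = PV/RT = (0.531 × 0.187) / (0.08206 × 336.35) = 0.003598 mol
n(SO2) = (2/2) × 0.003598 = 0.003598 mol
V = nRT/P = 0.003598 × 0.08206 × 388 / 0.876 = 0.1308 L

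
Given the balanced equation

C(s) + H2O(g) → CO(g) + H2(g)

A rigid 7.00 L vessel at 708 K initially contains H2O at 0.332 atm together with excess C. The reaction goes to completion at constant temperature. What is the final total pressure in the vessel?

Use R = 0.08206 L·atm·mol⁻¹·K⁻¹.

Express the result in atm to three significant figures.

0.664 atm

Since T and V are fixed, P_final/P_initial = n_final/n_initial = 2/1.
P_final = (2/1) × 0.332 = 0.6640 atm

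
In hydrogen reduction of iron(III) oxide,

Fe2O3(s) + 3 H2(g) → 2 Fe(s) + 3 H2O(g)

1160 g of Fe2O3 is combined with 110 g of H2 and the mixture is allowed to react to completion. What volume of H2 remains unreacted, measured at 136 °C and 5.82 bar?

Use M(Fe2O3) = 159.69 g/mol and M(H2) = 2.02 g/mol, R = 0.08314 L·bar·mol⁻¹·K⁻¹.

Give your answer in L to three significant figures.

191 L

n(Fe2O3) = 1160 / 159.69 = 7.264 mol
n(H2) = 110 / 2.02 = 54.46 mol
For 7.264 mol Fe2O3, stoichiometry requires (3/1) × 7.264 = 21.79 mol H2; 54.46 mol is available, so Fe2O3 is limiting.
n(H2) consumed = (3/1) × 7.264 = 21.79 mol; remaining = 54.46 − 21.79 = 32.67 mol
V(H2) = nRT/P = 32.67 × 0.08314 × 409.15 / 5.82 = 190.9 L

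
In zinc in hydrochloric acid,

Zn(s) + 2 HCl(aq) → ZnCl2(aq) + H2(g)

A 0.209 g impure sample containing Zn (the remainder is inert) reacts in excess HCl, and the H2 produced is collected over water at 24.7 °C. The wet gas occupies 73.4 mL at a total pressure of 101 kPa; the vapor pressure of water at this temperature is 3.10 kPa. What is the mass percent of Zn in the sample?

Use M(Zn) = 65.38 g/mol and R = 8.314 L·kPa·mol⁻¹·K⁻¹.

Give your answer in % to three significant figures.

90.8 %

P(H2) = 101 − 3.10 = 97.90 kPa
n(H2) = PV/RT = (97.90 × 0.07340) / (8.314 × 297.85) = 0.002902 mol
n(Zn) = (1/1) × 0.002902 = 0.002902 mol
m(Zn) = 0.002902 × 65.38 = 0.1897 g
%Zn = 0.1897 / 0.209 × 100 = 90.77%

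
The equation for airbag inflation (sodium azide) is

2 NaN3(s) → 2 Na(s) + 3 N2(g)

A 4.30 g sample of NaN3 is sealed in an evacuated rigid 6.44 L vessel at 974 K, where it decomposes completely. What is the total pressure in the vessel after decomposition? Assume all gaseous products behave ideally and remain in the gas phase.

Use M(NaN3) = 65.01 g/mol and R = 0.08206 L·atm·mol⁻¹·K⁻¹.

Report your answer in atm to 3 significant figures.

n(NaN3) = 4.30 / 65.01 = 0.06614 mol
n(gas produced) = (3/2) × 0.06614 = 0.09921 mol
P = nRT/V = 0.09921 × 0.08206 × 974 / 6.44 = 1.231 atm

1.23 atm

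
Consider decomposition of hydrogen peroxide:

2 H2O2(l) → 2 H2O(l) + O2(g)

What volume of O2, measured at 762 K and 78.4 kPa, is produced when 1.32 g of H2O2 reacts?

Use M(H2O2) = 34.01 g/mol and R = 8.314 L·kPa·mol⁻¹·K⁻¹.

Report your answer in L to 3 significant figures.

n(H2O2) = 1.320 / 34.01 = 0.03881 mol
n(O2) = (1/2) × 0.03881 = 0.01940 mol
V = nRT/P = 0.01940 × 8.314 × 762 / 78.4 = 1.568 L

1.57 L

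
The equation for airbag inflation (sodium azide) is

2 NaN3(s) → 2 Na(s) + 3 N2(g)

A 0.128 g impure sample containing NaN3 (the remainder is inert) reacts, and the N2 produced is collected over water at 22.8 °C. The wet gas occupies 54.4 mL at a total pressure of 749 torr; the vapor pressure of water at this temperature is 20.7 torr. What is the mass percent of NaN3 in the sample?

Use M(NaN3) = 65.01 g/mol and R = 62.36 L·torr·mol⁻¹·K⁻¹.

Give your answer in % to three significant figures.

P(N2) = 749 − 20.7 = 728.3 torr
n(N2) = PV/RT = (728.3 × 0.05440) / (62.36 × 295.95) = 0.002147 mol
n(NaN3) = (2/3) × 0.002147 = 0.001431 mol
m(NaN3) = 0.001431 × 65.01 = 0.09303 g
%NaN3 = 0.09303 / 0.128 × 100 = 72.68%

72.7 %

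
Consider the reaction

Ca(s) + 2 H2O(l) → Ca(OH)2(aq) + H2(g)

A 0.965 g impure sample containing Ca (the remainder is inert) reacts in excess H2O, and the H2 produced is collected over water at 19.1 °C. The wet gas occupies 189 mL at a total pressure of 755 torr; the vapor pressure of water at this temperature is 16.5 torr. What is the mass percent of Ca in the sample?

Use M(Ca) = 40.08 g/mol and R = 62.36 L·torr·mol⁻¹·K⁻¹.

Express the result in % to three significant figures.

31.8 %

P(H2) = 755 − 16.5 = 738.5 torr
n(H2) = PV/RT = (738.5 × 0.1890) / (62.36 × 292.25) = 0.007659 mol
n(Ca) = (1/1) × 0.007659 = 0.007659 mol
m(Ca) = 0.007659 × 40.08 = 0.3070 g
%Ca = 0.3070 / 0.965 × 100 = 31.81%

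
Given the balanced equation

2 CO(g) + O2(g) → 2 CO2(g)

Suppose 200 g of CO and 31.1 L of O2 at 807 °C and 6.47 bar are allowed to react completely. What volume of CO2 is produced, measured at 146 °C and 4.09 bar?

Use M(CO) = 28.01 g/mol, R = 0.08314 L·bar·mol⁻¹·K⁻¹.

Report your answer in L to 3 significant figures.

n(CO) = 200 / 28.01 = 7.140 mol
n(O2) = PV/RT = (6.47 × 31.1) / (0.08314 × 1080.15) = 2.241 mol
For 7.140 mol CO, stoichiometry requires (1/2) × 7.140 = 3.570 mol O2; 2.241 mol is available, so O2 is limiting.
n(CO2) = (2/1) × 2.241 = 4.482 mol
V(CO2) = nRT/P = 4.482 × 0.08314 × 419.15 / 4.09 = 38.19 L

38.2 L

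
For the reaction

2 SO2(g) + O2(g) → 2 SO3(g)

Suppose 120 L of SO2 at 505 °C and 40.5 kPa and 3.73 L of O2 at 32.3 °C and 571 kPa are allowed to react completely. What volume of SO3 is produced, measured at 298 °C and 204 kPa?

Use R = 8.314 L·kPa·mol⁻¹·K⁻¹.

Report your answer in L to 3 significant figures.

17.5 L

n(SO2) = PV/RT = (40.5 × 120) / (8.314 × 778.15) = 0.7512 mol
n(O2) = PV/RT = (571 × 3.73) / (8.314 × 305.45) = 0.8387 mol
For 0.7512 mol SO2, stoichiometry requires (1/2) × 0.7512 = 0.3756 mol O2; 0.8387 mol is available, so SO2 is limiting.
n(SO3) = (2/2) × 0.7512 = 0.7512 mol
V(SO3) = nRT/P = 0.7512 × 8.314 × 571.15 / 204 = 17.49 L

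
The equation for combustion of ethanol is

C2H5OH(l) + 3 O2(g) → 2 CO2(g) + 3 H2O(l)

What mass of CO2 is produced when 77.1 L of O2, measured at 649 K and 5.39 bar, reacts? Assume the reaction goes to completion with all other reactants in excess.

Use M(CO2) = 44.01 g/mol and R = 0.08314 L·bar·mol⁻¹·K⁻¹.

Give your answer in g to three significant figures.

n(O2) = PV/RT = (5.39 × 77.1) / (0.08314 × 649) = 7.702 mol
n(CO2) = (2/3) × 7.702 = 5.135 mol
m(CO2) = 5.135 × 44.01 = 226.0 g

226 g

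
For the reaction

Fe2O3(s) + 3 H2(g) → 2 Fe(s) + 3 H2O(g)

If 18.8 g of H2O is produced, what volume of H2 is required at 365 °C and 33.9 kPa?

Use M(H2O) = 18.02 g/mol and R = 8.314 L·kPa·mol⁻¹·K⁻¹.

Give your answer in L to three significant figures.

163 L

n(H2O) = 18.80 / 18.02 = 1.043 mol
n(H2) = (3/3) × 1.043 = 1.043 mol
V = nRT/P = 1.043 × 8.314 × 638.15 / 33.9 = 163.2 L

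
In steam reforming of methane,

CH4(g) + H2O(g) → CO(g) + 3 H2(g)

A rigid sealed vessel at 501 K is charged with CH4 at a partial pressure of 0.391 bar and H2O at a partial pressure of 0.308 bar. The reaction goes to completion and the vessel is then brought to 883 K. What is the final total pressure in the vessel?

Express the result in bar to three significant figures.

2.32 bar

At constant V, partial pressures at 501 K are proportional to moles, so apply stoichiometry directly to pressures.
P(H2O) required for 0.391 bar of CH4 = (1/1) × 0.391 = 0.3910 bar; available 0.308 bar, so H2O is limiting.
P(CH4) remaining = 0.391 − (1/1) × 0.308 = 0.08300 bar
P(gaseous products) = (1+3)/1 × 0.308 = 1.232 bar
P_total at 501 K = 0.08300 + 1.232 = 1.315 bar
Scaling to 883 K: P = 1.315 × 883/501 = 2.318 bar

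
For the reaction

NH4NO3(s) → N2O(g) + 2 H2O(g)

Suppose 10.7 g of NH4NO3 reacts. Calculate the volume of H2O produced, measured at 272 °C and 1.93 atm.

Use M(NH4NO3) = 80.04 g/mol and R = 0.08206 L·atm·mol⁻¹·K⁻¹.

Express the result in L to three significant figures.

n(NH4NO3) = 10.70 / 80.04 = 0.1337 mol
n(H2O) = (2/1) × 0.1337 = 0.2674 mol
V = nRT/P = 0.2674 × 0.08206 × 545.15 / 1.93 = 6.198 L

6.20 L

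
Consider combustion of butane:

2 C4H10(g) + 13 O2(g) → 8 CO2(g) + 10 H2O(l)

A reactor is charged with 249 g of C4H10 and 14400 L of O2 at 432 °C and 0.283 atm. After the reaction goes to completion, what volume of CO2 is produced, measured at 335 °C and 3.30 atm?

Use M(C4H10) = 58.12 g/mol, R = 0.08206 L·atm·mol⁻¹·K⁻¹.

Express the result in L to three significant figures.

n(C4H10) = 249 / 58.12 = 4.284 mol
n(O2) = PV/RT = (0.283 × 14400) / (0.08206 × 705.15) = 70.43 mol
For 4.284 mol C4H10, stoichiometry requires (13/2) × 4.284 = 27.85 mol O2; 70.43 mol is available, so C4H10 is limiting.
n(CO2) = (8/2) × 4.284 = 17.14 mol
V(CO2) = nRT/P = 17.14 × 0.08206 × 608.15 / 3.30 = 259.2 L

259 L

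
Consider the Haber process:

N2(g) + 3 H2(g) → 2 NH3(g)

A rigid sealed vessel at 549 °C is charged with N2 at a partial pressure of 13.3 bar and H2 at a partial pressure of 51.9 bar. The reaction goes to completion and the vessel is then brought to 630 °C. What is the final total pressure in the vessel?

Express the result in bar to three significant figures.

With V and T fixed, P_i ∝ n_i, so the mole ratios apply directly to partial pressures at 549 °C.
P(H2) required for 13.3 bar of N2 = (3/1) × 13.3 = 39.90 bar; available 51.9 bar, so N2 is limiting.
P(H2) remaining = 51.9 − (3/1) × 13.3 = 12.00 bar
P(gaseous products) = (2)/1 × 13.3 = 26.60 bar
P_total at 549 °C = 12.00 + 26.60 = 38.60 bar
Scaling to 630 °C: P = 38.60 × 903.15/822.15 = 42.40 bar

42.4 bar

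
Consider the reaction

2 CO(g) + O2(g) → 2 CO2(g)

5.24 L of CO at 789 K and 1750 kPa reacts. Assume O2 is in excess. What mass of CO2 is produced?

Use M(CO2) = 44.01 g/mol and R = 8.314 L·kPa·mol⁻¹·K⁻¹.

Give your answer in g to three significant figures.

61.5 g

n(CO) = PV/RT = (1750 × 5.24) / (8.314 × 789) = 1.398 mol
n(CO2) = (2/2) × 1.398 = 1.398 mol
m(CO2) = 1.398 × 44.01 = 61.53 g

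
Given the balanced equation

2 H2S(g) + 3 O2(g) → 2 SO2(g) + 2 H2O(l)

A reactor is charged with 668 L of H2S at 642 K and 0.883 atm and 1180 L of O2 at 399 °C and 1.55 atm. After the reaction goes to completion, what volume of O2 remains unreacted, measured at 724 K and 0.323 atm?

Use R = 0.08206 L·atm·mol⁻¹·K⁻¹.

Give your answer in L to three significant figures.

n(H2S) = PV/RT = (0.883 × 668) / (0.08206 × 642) = 11.20 mol
n(O2) = PV/RT = (1.55 × 1180) / (0.08206 × 672.15) = 33.16 mol
For 11.20 mol H2S, stoichiometry requires (3/2) × 11.20 = 16.80 mol O2; 33.16 mol is available, so H2S is limiting.
n(O2) consumed = (3/2) × 11.20 = 16.80 mol; remaining = 33.16 − 16.80 = 16.36 mol
V(O2) = nRT/P = 16.36 × 0.08206 × 724 / 0.323 = 3009 L

3010 L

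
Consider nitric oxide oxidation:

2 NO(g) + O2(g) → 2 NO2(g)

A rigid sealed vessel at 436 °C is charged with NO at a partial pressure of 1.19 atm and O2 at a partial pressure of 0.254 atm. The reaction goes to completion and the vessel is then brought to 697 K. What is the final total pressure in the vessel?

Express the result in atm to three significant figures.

1.17 atm

With V and T fixed, P_i ∝ n_i, so the mole ratios apply directly to partial pressures at 436 °C.
P(O2) required for 1.19 atm of NO = (1/2) × 1.19 = 0.5950 atm; available 0.254 atm, so O2 is limiting.
P(NO) remaining = 1.19 − (2/1) × 0.254 = 0.6820 atm
P(gaseous products) = (2)/1 × 0.254 = 0.5080 atm
P_total at 436 °C = 0.6820 + 0.5080 = 1.190 atm
Scaling to 697 K: P = 1.190 × 697/709.15 = 1.170 atm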